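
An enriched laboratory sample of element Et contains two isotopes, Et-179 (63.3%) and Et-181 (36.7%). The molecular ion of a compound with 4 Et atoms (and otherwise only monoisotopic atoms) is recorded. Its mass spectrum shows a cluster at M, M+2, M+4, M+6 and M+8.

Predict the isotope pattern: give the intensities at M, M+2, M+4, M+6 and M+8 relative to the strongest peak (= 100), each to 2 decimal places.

43.12 : 100.00 : 86.97 : 33.61 : 4.87

The 4 Et atoms are independent, so intensities follow the terms of (0.633 + 0.367)^4.
P(M) = 0.633^4 = 0.160552
P(M+2) = 4 × 0.633^3 × 0.367^1 = 0.372338
P(M+4) = 6 × 0.633^2 × 0.367^2 = 0.323810
P(M+6) = 4 × 0.633^1 × 0.367^3 = 0.125159
P(M+8) = 0.367^4 = 0.018141
The M+2 peak is largest (0.372338); scaling to 100 gives 43.12 : 100.00 : 86.97 : 33.61 : 4.87.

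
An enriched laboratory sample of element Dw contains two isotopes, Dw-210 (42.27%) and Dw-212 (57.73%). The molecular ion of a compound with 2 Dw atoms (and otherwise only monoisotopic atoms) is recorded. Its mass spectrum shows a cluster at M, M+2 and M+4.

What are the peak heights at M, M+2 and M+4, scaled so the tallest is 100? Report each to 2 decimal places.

36.61 : 100.00 : 68.29

Expanding (0.4227 + 0.5773)^2:
P(M) = 0.4227^2 = 0.178675
P(M+2) = 2 × 0.4227^1 × 0.5773^1 = 0.488049
P(M+4) = 0.5773^2 = 0.333275
The M+2 peak is largest (0.488049); scaling to 100 gives 36.61 : 100.00 : 68.29.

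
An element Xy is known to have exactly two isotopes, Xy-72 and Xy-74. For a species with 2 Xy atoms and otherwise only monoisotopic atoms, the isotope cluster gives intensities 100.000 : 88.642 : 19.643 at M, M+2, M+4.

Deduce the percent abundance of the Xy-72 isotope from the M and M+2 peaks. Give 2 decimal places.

If p is the fraction of Xy that is Xy-72, then I(M+2)/I(M) = [C(2,1)·p^1·(1−p)] / p^2 = 2·(1−p)/p = 88.642/100.000 = 0.8864
(1−p)/p = 0.8864/2 = 0.4432  ⇒  p = 1/(1 + 0.4432) = 0.6929
Xy-72: 69.29%, Xy-74: 30.71%.

69.29%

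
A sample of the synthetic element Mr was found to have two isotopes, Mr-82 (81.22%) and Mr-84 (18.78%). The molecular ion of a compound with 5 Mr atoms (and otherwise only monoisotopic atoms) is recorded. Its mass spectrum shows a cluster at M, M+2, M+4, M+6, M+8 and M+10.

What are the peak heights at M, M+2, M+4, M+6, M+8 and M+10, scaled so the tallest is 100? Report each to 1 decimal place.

Each Mr atom is independently Mr-82 (p = 0.8122) or Mr-84 (q = 0.1878); the cluster is the binomial expansion (p + q)^5.
P(M) = 0.8122^5 = 0.353439
P(M+2) = 5 × 0.8122^4 × 0.1878^1 = 0.408618
P(M+4) = 10 × 0.8122^3 × 0.1878^2 = 0.188964
P(M+6) = 10 × 0.8122^2 × 0.1878^3 = 0.043693
P(M+8) = 5 × 0.8122^1 × 0.1878^4 = 0.005051
P(M+10) = 0.1878^5 = 0.000234
The M+2 peak is largest (0.408618); scaling to 100 gives 86.5 : 100.0 : 46.2 : 10.7 : 1.2 : 0.1.

86.5 : 100.0 : 46.2 : 10.7 : 1.2 : 0.1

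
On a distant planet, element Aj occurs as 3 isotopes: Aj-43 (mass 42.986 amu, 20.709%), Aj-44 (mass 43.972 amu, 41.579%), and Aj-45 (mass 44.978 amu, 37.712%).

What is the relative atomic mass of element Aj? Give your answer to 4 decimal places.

44.1472 amu

Average mass = Σ (abundance × isotope mass) = 0.20709 × 42.986 + 0.41579 × 43.972 + 0.37712 × 44.978
= 8.90197 + 18.28312 + 16.96210 = 44.14719 amu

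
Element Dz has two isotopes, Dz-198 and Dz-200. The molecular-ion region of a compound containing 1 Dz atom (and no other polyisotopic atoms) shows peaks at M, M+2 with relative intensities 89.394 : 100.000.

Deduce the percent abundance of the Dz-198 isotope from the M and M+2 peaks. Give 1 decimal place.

47.2%

Let p = fractional abundance of Dz-198. I(M+2)/I(M) = [C(1,1)·p^0·(1−p)] / p^1 = 1·(1−p)/p = 100.000/89.394 = 1.1186
(1−p)/p = 1.1186/1 = 1.1186  ⇒  p = 1/(1 + 1.1186) = 0.4720
Dz-198: 47.2%, Dz-200: 52.8%.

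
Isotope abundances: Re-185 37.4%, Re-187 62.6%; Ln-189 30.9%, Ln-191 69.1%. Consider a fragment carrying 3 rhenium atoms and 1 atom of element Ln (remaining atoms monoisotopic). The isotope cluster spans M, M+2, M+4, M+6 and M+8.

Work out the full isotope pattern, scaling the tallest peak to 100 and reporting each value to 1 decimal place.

Rhenium pattern (n=3): 0.05231362 : 0.26268713 : 0.43968487 : 0.24531438
Element Ln pattern (n=1): 0.3090 : 0.6910
Convolve the two distributions (both contribute in 2-u steps):
  M: 0.05231362×0.3090 = 0.016165
  M+2: 0.05231362×0.6910 + 0.26268713×0.3090 = 0.117319
  M+4: 0.26268713×0.6910 + 0.43968487×0.3090 = 0.317379
  M+6: 0.43968487×0.6910 + 0.24531438×0.3090 = 0.379624
  M+8: 0.24531438×0.6910 = 0.169512
Scale to base peak (0.379624) = 100: 4.3 : 30.9 : 83.6 : 100.0 : 44.7

4.3 : 30.9 : 83.6 : 100.0 : 44.7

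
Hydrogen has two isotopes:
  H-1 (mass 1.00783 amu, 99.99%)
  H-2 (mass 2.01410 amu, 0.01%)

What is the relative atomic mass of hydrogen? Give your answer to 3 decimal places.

1.008 amu

Ar = Σ fᵢ·mᵢ = 0.9999 × 1.00783 + 0.0001 × 2.01410
= 1.007729 + 0.000201 = 1.007930 amu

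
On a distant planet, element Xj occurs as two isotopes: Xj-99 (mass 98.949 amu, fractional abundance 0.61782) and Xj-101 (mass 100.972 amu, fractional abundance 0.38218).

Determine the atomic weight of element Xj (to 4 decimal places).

Ar = Σ fᵢ·mᵢ = 0.61782 × 98.949 + 0.38218 × 100.972
= 61.13267 + 38.58948 = 99.72215 amu

99.7222 amu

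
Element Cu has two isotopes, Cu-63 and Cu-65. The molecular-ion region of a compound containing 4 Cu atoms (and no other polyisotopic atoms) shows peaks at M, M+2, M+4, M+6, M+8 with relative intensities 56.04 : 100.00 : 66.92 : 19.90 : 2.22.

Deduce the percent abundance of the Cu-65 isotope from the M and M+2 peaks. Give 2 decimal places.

30.85%

Let p = fractional abundance of Cu-63. I(M+2)/I(M) = [C(4,1)·p^3·(1−p)] / p^4 = 4·(1−p)/p = 100.00/56.04 = 1.7844
(1−p)/p = 1.7844/4 = 0.4461  ⇒  p = 1/(1 + 0.4461) = 0.6915
Cu-63: 69.15%, Cu-65: 30.85%.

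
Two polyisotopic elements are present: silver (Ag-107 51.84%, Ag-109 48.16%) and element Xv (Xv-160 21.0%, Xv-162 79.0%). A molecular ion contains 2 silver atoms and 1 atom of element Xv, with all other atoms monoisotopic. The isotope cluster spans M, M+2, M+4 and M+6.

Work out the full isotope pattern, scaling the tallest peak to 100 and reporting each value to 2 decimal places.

Silver pattern (n=2): 0.26873856 : 0.49932288 : 0.23193856
Element Xv pattern (n=1): 0.2100 : 0.7900
Convolve the two distributions (both contribute in 2-u steps):
  M: 0.26873856×0.2100 = 0.056435
  M+2: 0.26873856×0.7900 + 0.49932288×0.2100 = 0.317161
  M+4: 0.49932288×0.7900 + 0.23193856×0.2100 = 0.443172
  M+6: 0.23193856×0.7900 = 0.183231
Scale to base peak (0.443172) = 100: 12.73 : 71.57 : 100.00 : 41.35

12.73 : 71.57 : 100.00 : 41.35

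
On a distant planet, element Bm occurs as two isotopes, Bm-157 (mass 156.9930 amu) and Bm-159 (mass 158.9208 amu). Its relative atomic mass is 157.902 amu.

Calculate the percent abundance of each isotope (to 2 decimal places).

Bm-157: 52.85%, Bm-159: 47.15%

With x = fraction of Bm-157 (so Bm-159 is 1 − x):
156.9930·x + 158.9208·(1 − x) = 157.902
(156.9930 − 158.9208)·x = 157.902 − 158.9208
x = -1.0188 / -1.9278 = 0.52848 → 52.85% Bm-157, 47.15% Bm-159.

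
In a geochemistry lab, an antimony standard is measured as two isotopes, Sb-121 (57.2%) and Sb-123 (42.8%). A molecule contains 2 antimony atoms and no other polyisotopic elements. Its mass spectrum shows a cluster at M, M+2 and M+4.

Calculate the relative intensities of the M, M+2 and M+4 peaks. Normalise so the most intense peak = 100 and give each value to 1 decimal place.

66.8 : 100.0 : 37.4

Expanding (0.572 + 0.428)^2:
P(M) = 0.572^2 = 0.327184
P(M+2) = 2 × 0.572^1 × 0.428^1 = 0.489632
P(M+4) = 0.428^2 = 0.183184
The M+2 peak is largest (0.489632); scaling to 100 gives 66.8 : 100.0 : 37.4.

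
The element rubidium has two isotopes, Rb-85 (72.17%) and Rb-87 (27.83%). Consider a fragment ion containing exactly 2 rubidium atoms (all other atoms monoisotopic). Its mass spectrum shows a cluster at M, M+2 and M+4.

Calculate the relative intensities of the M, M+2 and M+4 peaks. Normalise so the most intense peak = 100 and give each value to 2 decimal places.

The 2 Rb atoms are independent, so intensities follow the terms of (0.7217 + 0.2783)^2.
P(M) = 0.7217^2 = 0.520851
P(M+2) = 2 × 0.7217^1 × 0.2783^1 = 0.401698
P(M+4) = 0.2783^2 = 0.077451
The M peak is largest (0.520851); scaling to 100 gives 100.00 : 77.12 : 14.87.

100.00 : 77.12 : 14.87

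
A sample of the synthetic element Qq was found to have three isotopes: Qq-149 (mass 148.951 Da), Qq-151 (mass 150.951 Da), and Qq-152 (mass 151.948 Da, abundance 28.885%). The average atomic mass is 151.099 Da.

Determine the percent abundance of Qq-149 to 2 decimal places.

The remaining 71.115% is split between Qq-149 (fraction x) and Qq-151 (fraction 0.71115 − x).
Substituting: 148.951x + 150.951(0.71115 − x) = 107.2088202
(148.951 − 150.951)x = -0.13998345  ⇒  x = 0.06999, y = 0.64116
Qq-149: 7.00%, Qq-151: 64.12%.

7.00%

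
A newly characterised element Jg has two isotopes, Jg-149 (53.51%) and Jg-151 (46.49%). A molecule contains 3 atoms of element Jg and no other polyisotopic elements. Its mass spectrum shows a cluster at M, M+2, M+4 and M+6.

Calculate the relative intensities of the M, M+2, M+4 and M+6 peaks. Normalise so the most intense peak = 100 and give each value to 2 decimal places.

38.37 : 100.00 : 86.88 : 25.16

Expanding (0.5351 + 0.4649)^3:
P(M) = 0.5351^3 = 0.153216
P(M+2) = 3 × 0.5351^2 × 0.4649^1 = 0.399347
P(M+4) = 3 × 0.5351^1 × 0.4649^2 = 0.346957
P(M+6) = 0.4649^3 = 0.100480
The M+2 peak is largest (0.399347); scaling to 100 gives 38.37 : 100.00 : 86.88 : 25.16.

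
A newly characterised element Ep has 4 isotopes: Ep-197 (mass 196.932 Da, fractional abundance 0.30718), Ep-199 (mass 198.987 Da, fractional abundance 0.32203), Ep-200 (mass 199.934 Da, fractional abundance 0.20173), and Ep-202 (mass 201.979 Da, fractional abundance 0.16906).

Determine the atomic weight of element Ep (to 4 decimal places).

199.0526 Da

Weight each isotope mass by its fractional abundance: 0.30718 × 196.932 + 0.32203 × 198.987 + 0.20173 × 199.934 + 0.16906 × 201.979
= 60.49357 + 64.07978 + 40.33269 + 34.14657 = 199.05261 Da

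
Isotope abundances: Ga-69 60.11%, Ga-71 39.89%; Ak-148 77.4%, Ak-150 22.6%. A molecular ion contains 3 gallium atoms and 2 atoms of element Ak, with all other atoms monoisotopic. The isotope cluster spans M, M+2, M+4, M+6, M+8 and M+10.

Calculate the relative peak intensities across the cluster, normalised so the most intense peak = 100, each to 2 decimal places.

Gallium pattern (n=3): 0.21719018 : 0.43239309 : 0.28694328 : 0.06347345
Element Ak pattern (n=2): 0.599076 : 0.349848 : 0.051076
Convolve the two distributions (both contribute in 2-u steps):
  M: 0.21719018×0.599076 = 0.130113
  M+2: 0.21719018×0.349848 + 0.43239309×0.599076 = 0.335020
  M+4: 0.21719018×0.051076 + 0.43239309×0.349848 + 0.28694328×0.599076 = 0.334266
  M+6: 0.43239309×0.051076 + 0.28694328×0.349848 + 0.06347345×0.599076 = 0.160497
  M+8: 0.28694328×0.051076 + 0.06347345×0.349848 = 0.036862
  M+10: 0.06347345×0.051076 = 0.003242
Scale to base peak (0.335020) = 100: 38.84 : 100.00 : 99.77 : 47.91 : 11.00 : 0.97

38.84 : 100.00 : 99.77 : 47.91 : 11.00 : 0.97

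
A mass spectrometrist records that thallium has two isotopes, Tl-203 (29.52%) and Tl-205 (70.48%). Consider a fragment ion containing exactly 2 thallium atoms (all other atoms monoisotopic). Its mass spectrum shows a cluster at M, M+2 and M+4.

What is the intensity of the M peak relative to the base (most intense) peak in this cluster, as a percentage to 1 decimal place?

Binomial terms of (0.2952 + 0.7048)^2: M 0.0871, M+2 0.4161, M+4 0.4967 → M+4 is the base peak.
P(M+4) = C(2,2) × 0.2952^0 × 0.7048^2 = 1 × 1.0000 × 0.49674304 = 0.496743 (base)
P(M) = C(2,0) × 0.2952^2 × 0.7048^0 = 1 × 0.08714304 × 1.0000 = 0.087143
Relative intensity = 0.087143 / 0.496743 × 100 = 17.5

17.5%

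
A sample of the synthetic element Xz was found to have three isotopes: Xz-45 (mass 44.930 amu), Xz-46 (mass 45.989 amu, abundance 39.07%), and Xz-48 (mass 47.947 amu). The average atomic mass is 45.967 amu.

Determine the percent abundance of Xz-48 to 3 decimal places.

20.658%

Let x and y be the fractions of Xz-45 and Xz-48. Then x + y = 1 − 0.3907 = 0.6093 and 44.930x + 47.947y = 45.967 − 0.3907×45.989 = 27.9990977.
Substituting: 44.930x + 47.947(0.6093 − x) = 27.9990977
(44.930 − 47.947)x = -1.2150094  ⇒  x = 0.40272, y = 0.20658
Xz-45: 40.272%, Xz-48: 20.658%.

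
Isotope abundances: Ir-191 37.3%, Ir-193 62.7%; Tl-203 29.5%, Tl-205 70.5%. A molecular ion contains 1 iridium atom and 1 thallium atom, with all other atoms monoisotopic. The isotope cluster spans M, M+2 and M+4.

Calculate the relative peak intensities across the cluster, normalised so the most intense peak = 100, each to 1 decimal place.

Iridium pattern (n=1): 0.3730 : 0.6270
Thallium pattern (n=1): 0.2950 : 0.7050
Convolve the two distributions (both contribute in 2-u steps):
  M: 0.3730×0.2950 = 0.110035
  M+2: 0.3730×0.7050 + 0.6270×0.2950 = 0.447930
  M+4: 0.6270×0.7050 = 0.442035
Scale to base peak (0.447930) = 100: 24.6 : 100.0 : 98.7

24.6 : 100.0 : 98.7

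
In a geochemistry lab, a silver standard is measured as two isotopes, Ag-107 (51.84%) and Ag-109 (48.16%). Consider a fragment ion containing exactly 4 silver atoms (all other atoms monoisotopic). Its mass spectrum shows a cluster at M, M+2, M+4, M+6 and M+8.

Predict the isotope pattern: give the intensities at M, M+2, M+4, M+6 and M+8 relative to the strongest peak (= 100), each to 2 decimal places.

19.31 : 71.76 : 100.00 : 61.93 : 14.38

The 4 Ag atoms are independent, so intensities follow the terms of (0.5184 + 0.4816)^4.
P(M) = 0.5184^4 = 0.072220
P(M+2) = 4 × 0.5184^3 × 0.4816^1 = 0.268375
P(M+4) = 6 × 0.5184^2 × 0.4816^2 = 0.373985
P(M+6) = 4 × 0.5184^1 × 0.4816^3 = 0.231624
P(M+8) = 0.4816^4 = 0.053795
The M+4 peak is largest (0.373985); scaling to 100 gives 19.31 : 71.76 : 100.00 : 61.93 : 14.38.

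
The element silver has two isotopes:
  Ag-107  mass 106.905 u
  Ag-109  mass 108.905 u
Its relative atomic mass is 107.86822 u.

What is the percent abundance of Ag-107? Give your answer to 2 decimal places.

51.84%

With x = fraction of Ag-107 (so Ag-109 is 1 − x):
106.905·x + 108.905·(1 − x) = 107.86822
(106.905 − 108.905)·x = 107.86822 − 108.905
x = -1.03678 / -2.000 = 0.51839 → 51.84% Ag-107, 48.16% Ag-109.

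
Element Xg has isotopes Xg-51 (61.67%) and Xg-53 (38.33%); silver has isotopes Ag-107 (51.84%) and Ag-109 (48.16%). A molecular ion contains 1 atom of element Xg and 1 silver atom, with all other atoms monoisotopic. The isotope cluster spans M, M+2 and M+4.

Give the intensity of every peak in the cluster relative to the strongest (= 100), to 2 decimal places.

64.49 : 100.00 : 37.24

Element Xg pattern (n=1): 0.6167 : 0.3833
Silver pattern (n=1): 0.5184 : 0.4816
Convolve the two distributions (both contribute in 2-u steps):
  M: 0.6167×0.5184 = 0.319697
  M+2: 0.6167×0.4816 + 0.3833×0.5184 = 0.495705
  M+4: 0.3833×0.4816 = 0.184597
Scale to base peak (0.495705) = 100: 64.49 : 100.00 : 37.24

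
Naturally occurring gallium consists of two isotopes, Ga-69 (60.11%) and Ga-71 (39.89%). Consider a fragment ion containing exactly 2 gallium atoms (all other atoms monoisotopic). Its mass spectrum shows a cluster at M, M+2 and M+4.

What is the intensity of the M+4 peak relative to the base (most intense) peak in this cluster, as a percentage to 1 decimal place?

33.2%

(0.6011 + 0.3989)^2 gives M 0.3613, M+2 0.4796, M+4 0.1591; the largest is M+2.
P(M+2) = C(2,1) × 0.6011^1 × 0.3989^1 = 2 × 0.6011 × 0.3989 = 0.479558 (base)
P(M+4) = C(2,2) × 0.6011^0 × 0.3989^2 = 1 × 1.0000 × 0.15912121 = 0.159121
Relative intensity = 0.159121 / 0.479558 × 100 = 33.2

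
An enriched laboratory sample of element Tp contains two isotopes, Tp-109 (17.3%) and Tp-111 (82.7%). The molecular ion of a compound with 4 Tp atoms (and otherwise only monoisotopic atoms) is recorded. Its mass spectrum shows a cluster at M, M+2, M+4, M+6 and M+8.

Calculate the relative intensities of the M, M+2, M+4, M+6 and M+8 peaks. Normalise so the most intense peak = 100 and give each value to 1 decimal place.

Each Tp atom is independently Tp-109 (p = 0.173) or Tp-111 (q = 0.827); the cluster is the binomial expansion (p + q)^4.
P(M) = 0.173^4 = 0.000896
P(M+2) = 4 × 0.173^3 × 0.827^1 = 0.017128
P(M+4) = 6 × 0.173^2 × 0.827^2 = 0.122816
P(M+6) = 4 × 0.173^1 × 0.827^3 = 0.391402
P(M+8) = 0.827^4 = 0.467759
The M+8 peak is largest (0.467759); scaling to 100 gives 0.2 : 3.7 : 26.3 : 83.7 : 100.0.

0.2 : 3.7 : 26.3 : 83.7 : 100.0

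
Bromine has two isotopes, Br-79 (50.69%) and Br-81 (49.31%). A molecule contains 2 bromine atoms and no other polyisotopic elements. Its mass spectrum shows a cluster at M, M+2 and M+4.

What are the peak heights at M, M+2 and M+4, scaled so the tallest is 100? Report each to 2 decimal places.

Each Br atom is independently Br-79 (p = 0.5069) or Br-81 (q = 0.4931); the cluster is the binomial expansion (p + q)^2.
P(M) = 0.5069^2 = 0.256948
P(M+2) = 2 × 0.5069^1 × 0.4931^1 = 0.499905
P(M+4) = 0.4931^2 = 0.243148
The M+2 peak is largest (0.499905); scaling to 100 gives 51.40 : 100.00 : 48.64.

51.40 : 100.00 : 48.64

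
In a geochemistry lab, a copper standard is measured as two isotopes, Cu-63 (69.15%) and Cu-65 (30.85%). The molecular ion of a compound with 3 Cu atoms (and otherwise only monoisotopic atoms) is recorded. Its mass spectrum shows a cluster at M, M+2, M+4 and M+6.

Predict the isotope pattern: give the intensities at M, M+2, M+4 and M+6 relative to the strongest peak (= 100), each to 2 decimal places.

74.72 : 100.00 : 44.61 : 6.63

The 3 Cu atoms are independent, so intensities follow the terms of (0.6915 + 0.3085)^3.
P(M) = 0.6915^3 = 0.330656
P(M+2) = 3 × 0.6915^2 × 0.3085^1 = 0.442548
P(M+4) = 3 × 0.6915^1 × 0.3085^2 = 0.197435
P(M+6) = 0.3085^3 = 0.029361
The M+2 peak is largest (0.442548); scaling to 100 gives 74.72 : 100.00 : 44.61 : 6.63.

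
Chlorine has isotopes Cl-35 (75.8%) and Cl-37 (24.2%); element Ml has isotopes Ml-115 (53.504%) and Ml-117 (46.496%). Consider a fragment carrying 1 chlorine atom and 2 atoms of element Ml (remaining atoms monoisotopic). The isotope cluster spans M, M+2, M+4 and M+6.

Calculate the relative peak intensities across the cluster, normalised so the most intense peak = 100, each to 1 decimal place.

Chlorine pattern (n=1): 0.7580 : 0.2420
Element Ml pattern (n=2): 0.2862678 : 0.4975444 : 0.2161878
Convolve the two distributions (both contribute in 2-u steps):
  M: 0.7580×0.2862678 = 0.216991
  M+2: 0.7580×0.4975444 + 0.2420×0.2862678 = 0.446415
  M+4: 0.7580×0.2161878 + 0.2420×0.4975444 = 0.284276
  M+6: 0.2420×0.2161878 = 0.052317
Scale to base peak (0.446415) = 100: 48.6 : 100.0 : 63.7 : 11.7

48.6 : 100.0 : 63.7 : 11.7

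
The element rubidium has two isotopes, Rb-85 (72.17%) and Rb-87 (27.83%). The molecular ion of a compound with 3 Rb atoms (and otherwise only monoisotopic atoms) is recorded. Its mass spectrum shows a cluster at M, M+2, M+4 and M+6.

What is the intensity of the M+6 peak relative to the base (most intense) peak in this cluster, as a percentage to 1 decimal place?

5.0%

(0.7217 + 0.2783)^3 gives M 0.3759, M+2 0.4349, M+4 0.1677, M+6 0.0216; the largest is M+2.
P(M+2) = C(3,1) × 0.7217^2 × 0.2783^1 = 3 × 0.52085089 × 0.2783 = 0.434858 (base)
P(M+6) = C(3,3) × 0.7217^0 × 0.2783^3 = 1 × 1.0000 × 0.02155458 = 0.021555
Relative intensity = 0.021555 / 0.434858 × 100 = 5.0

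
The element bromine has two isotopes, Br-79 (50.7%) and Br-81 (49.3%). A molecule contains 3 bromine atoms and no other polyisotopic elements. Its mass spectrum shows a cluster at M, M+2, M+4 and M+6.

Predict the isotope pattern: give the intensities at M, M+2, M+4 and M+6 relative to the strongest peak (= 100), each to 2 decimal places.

The 3 Br atoms are independent, so intensities follow the terms of (0.507 + 0.493)^3.
P(M) = 0.507^3 = 0.130324
P(M+2) = 3 × 0.507^2 × 0.493^1 = 0.380175
P(M+4) = 3 × 0.507^1 × 0.493^2 = 0.369678
P(M+6) = 0.493^3 = 0.119823
The M+2 peak is largest (0.380175); scaling to 100 gives 34.28 : 100.00 : 97.24 : 31.52.

34.28 : 100.00 : 97.24 : 31.52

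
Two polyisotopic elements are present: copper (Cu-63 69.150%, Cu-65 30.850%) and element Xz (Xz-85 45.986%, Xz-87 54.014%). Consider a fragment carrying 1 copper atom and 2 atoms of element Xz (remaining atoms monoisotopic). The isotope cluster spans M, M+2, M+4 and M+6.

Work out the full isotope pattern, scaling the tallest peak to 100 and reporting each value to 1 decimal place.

35.8 : 100.0 : 86.8 : 22.0

Copper pattern (n=1): 0.6915 : 0.3085
Element Xz pattern (n=2): 0.21147122 : 0.49677756 : 0.29175122
Convolve the two distributions (both contribute in 2-u steps):
  M: 0.6915×0.21147122 = 0.146232
  M+2: 0.6915×0.49677756 + 0.3085×0.21147122 = 0.408761
  M+4: 0.6915×0.29175122 + 0.3085×0.49677756 = 0.355002
  M+6: 0.3085×0.29175122 = 0.090005
Scale to base peak (0.408761) = 100: 35.8 : 100.0 : 86.8 : 22.0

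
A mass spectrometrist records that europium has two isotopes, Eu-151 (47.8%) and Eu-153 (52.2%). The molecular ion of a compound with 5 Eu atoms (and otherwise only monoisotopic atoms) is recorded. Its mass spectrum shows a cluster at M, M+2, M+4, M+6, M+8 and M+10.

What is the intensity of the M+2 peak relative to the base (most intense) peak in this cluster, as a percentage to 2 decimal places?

41.93%

Term probabilities: M 0.0250, M+2 0.1363, M+4 0.2976, M+6 0.3250, M+8 0.1775, M+10 0.0388. Base peak = M+6.
P(M+6) = C(5,3) × 0.478^2 × 0.522^3 = 10 × 0.228484 × 0.14223665 = 0.324988 (base)
P(M+2) = C(5,1) × 0.478^4 × 0.522^1 = 5 × 0.05220494 × 0.5220 = 0.136255
Relative intensity = 0.136255 / 0.324988 × 100 = 41.93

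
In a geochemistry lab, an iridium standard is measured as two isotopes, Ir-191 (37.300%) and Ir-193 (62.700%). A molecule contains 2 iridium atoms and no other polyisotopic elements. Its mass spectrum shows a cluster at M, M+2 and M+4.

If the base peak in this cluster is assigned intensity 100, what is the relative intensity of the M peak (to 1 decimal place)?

Term probabilities: M 0.1391, M+2 0.4677, M+4 0.3931. Base peak = M+2.
P(M+2) = C(2,1) × 0.37300^1 × 0.62700^1 = 2 × 0.3730 × 0.6270 = 0.467742 (base)
P(M) = C(2,0) × 0.37300^2 × 0.62700^0 = 1 × 0.139129 × 1.0000 = 0.139129
Relative intensity = 0.139129 / 0.467742 × 100 = 29.7

29.7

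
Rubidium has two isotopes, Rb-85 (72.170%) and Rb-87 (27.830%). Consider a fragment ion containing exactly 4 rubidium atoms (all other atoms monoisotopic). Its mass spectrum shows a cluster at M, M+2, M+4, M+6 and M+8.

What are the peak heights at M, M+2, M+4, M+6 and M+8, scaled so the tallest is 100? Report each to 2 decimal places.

Each Rb atom is independently Rb-85 (p = 0.72170) or Rb-87 (q = 0.27830); the cluster is the binomial expansion (p + q)^4.
P(M) = 0.72170^4 = 0.271286
P(M+2) = 4 × 0.72170^3 × 0.27830^1 = 0.418450
P(M+4) = 6 × 0.72170^2 × 0.27830^2 = 0.242042
P(M+6) = 4 × 0.72170^1 × 0.27830^3 = 0.062224
P(M+8) = 0.27830^4 = 0.005999
The M+2 peak is largest (0.418450); scaling to 100 gives 64.83 : 100.00 : 57.84 : 14.87 : 1.43.

64.83 : 100.00 : 57.84 : 14.87 : 1.43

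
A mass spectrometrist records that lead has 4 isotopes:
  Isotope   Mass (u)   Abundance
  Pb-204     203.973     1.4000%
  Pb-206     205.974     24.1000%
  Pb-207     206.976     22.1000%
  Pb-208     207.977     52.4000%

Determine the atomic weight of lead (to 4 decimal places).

207.2170 u

The abundance-weighted mean is 0.014000 × 203.973 + 0.241000 × 205.974 + 0.221000 × 206.976 + 0.524000 × 207.977
= 2.85562 + 49.63973 + 45.74170 + 108.97995 = 207.21700 u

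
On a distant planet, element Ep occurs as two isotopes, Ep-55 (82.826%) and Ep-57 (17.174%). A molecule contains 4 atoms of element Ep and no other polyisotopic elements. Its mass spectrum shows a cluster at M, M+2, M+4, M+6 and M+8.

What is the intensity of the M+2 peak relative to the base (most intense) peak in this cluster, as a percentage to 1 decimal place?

Term probabilities: M 0.4706, M+2 0.3903, M+4 0.1214, M+6 0.0168, M+8 0.0009. Base peak = M.
P(M) = C(4,0) × 0.82826^4 × 0.17174^0 = 1 × 0.47061607 × 1.0000 = 0.470616 (base)
P(M+2) = C(4,1) × 0.82826^3 × 0.17174^1 = 4 × 0.56819848 × 0.17174 = 0.390330
Relative intensity = 0.390330 / 0.470616 × 100 = 82.9

82.9%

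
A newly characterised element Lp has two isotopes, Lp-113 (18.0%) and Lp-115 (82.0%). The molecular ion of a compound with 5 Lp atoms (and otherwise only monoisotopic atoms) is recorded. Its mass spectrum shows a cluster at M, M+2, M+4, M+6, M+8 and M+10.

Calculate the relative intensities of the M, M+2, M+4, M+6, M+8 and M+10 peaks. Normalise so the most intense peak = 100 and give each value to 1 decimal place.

Expanding (0.180 + 0.820)^5:
P(M) = 0.180^5 = 0.000189
P(M+2) = 5 × 0.180^4 × 0.820^1 = 0.004304
P(M+4) = 10 × 0.180^3 × 0.820^2 = 0.039214
P(M+6) = 10 × 0.180^2 × 0.820^3 = 0.178643
P(M+8) = 5 × 0.180^1 × 0.820^4 = 0.406910
P(M+10) = 0.820^5 = 0.370740
The M+8 peak is largest (0.406910); scaling to 100 gives 0.0 : 1.1 : 9.6 : 43.9 : 100.0 : 91.1.

0.0 : 1.1 : 9.6 : 43.9 : 100.0 : 91.1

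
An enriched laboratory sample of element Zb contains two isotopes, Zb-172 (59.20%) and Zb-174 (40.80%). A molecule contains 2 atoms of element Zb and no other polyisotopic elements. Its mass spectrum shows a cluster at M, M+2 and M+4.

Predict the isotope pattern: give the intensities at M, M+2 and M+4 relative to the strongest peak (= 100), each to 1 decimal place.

72.5 : 100.0 : 34.5

Each Zb atom is independently Zb-172 (p = 0.5920) or Zb-174 (q = 0.4080); the cluster is the binomial expansion (p + q)^2.
P(M) = 0.5920^2 = 0.350464
P(M+2) = 2 × 0.5920^1 × 0.4080^1 = 0.483072
P(M+4) = 0.4080^2 = 0.166464
The M+2 peak is largest (0.483072); scaling to 100 gives 72.5 : 100.0 : 34.5.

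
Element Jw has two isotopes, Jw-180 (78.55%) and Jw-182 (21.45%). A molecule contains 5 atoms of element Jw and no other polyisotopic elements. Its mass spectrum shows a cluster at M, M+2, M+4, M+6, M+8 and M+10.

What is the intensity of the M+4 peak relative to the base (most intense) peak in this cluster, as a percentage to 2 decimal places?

(0.7855 + 0.2145)^5 gives M 0.2990, M+2 0.4083, M+4 0.2230, M+6 0.0609, M+8 0.0083, M+10 0.0005; the largest is M+2.
P(M+2) = C(5,1) × 0.7855^4 × 0.2145^1 = 5 × 0.38070165 × 0.2145 = 0.408303 (base)
P(M+4) = C(5,2) × 0.7855^3 × 0.2145^2 = 10 × 0.48466155 × 0.04601025 = 0.222994
Relative intensity = 0.222994 / 0.408303 × 100 = 54.61

54.61%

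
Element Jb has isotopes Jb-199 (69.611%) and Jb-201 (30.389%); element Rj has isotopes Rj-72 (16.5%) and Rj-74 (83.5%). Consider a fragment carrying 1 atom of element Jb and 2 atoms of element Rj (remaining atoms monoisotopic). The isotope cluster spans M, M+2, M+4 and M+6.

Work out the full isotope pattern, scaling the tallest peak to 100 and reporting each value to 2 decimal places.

Element Jb pattern (n=1): 0.69611 : 0.30389
Element Rj pattern (n=2): 0.027225 : 0.27555 : 0.697225
Convolve the two distributions (both contribute in 2-u steps):
  M: 0.69611×0.027225 = 0.018952
  M+2: 0.69611×0.27555 + 0.30389×0.027225 = 0.200087
  M+4: 0.69611×0.697225 + 0.30389×0.27555 = 0.569082
  M+6: 0.30389×0.697225 = 0.211880
Scale to base peak (0.569082) = 100: 3.33 : 35.16 : 100.00 : 37.23

3.33 : 35.16 : 100.00 : 37.23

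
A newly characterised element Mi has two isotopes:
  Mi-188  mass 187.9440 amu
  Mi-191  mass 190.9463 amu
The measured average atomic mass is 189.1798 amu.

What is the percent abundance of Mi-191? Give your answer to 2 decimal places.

With x = fraction of Mi-188 (so Mi-191 is 1 − x):
187.9440·x + 190.9463·(1 − x) = 189.1798
(187.9440 − 190.9463)·x = 189.1798 − 190.9463
x = -1.7665 / -3.0023 = 0.58838 → 58.84% Mi-188, 41.16% Mi-191.

41.16%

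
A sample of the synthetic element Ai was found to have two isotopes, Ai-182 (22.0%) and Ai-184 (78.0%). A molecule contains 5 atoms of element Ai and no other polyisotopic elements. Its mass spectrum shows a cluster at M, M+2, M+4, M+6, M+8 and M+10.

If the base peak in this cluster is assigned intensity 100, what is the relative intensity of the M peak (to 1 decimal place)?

(0.220 + 0.780)^5 gives M 0.0005, M+2 0.0091, M+4 0.0648, M+6 0.2297, M+8 0.4072, M+10 0.2887; the largest is M+8.
P(M+8) = C(5,4) × 0.220^1 × 0.780^4 = 5 × 0.2200 × 0.37015056 = 0.407166 (base)
P(M) = C(5,0) × 0.220^5 × 0.780^0 = 1 × 0.00051536 × 1.0000 = 0.000515
Relative intensity = 0.000515 / 0.407166 × 100 = 0.1

0.1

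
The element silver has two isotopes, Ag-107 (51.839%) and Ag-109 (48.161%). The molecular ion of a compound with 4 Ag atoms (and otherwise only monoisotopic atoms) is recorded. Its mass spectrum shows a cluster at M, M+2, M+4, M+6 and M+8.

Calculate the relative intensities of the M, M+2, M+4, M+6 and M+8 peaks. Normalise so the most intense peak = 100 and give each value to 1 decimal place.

The 4 Ag atoms are independent, so intensities follow the terms of (0.51839 + 0.48161)^4.
P(M) = 0.51839^4 = 0.072215
P(M+2) = 4 × 0.51839^3 × 0.48161^1 = 0.268365
P(M+4) = 6 × 0.51839^2 × 0.48161^2 = 0.373986
P(M+6) = 4 × 0.51839^1 × 0.48161^3 = 0.231634
P(M+8) = 0.48161^4 = 0.053800
The M+4 peak is largest (0.373986); scaling to 100 gives 19.3 : 71.8 : 100.0 : 61.9 : 14.4.

19.3 : 71.8 : 100.0 : 61.9 : 14.4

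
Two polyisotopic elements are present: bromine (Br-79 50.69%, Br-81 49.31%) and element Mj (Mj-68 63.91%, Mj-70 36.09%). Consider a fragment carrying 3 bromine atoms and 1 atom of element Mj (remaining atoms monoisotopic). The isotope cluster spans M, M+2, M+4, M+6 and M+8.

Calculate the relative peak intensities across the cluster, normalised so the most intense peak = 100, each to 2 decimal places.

Bromine pattern (n=3): 0.13024674 : 0.3801026 : 0.36975457 : 0.11989609
Element Mj pattern (n=1): 0.6391 : 0.3609
Convolve the two distributions (both contribute in 2-u steps):
  M: 0.13024674×0.6391 = 0.083241
  M+2: 0.13024674×0.3609 + 0.3801026×0.6391 = 0.289930
  M+4: 0.3801026×0.3609 + 0.36975457×0.6391 = 0.373489
  M+6: 0.36975457×0.3609 + 0.11989609×0.6391 = 0.210070
  M+8: 0.11989609×0.3609 = 0.043270
Scale to base peak (0.373489) = 100: 22.29 : 77.63 : 100.00 : 56.25 : 11.59

22.29 : 77.63 : 100.00 : 56.25 : 11.59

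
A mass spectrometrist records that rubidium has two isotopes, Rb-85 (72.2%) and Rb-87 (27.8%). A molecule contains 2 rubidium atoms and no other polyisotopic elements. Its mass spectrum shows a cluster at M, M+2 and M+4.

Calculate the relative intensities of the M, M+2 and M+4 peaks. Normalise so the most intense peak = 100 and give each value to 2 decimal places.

The 2 Rb atoms are independent, so intensities follow the terms of (0.722 + 0.278)^2.
P(M) = 0.722^2 = 0.521284
P(M+2) = 2 × 0.722^1 × 0.278^1 = 0.401432
P(M+4) = 0.278^2 = 0.077284
The M peak is largest (0.521284); scaling to 100 gives 100.00 : 77.01 : 14.83.

100.00 : 77.01 : 14.83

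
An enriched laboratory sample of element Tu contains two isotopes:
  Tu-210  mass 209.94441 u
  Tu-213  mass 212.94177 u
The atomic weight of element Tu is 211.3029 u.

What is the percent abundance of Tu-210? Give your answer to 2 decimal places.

54.68%

Let x be the fractional abundance of Tu-210; then Tu-213 has abundance 1 − x.
209.94441·x + 212.94177·(1 − x) = 211.3029
(209.94441 − 212.94177)·x = 211.3029 − 212.94177
x = -1.63887 / -2.99736 = 0.54677 → 54.68% Tu-210, 45.32% Tu-213.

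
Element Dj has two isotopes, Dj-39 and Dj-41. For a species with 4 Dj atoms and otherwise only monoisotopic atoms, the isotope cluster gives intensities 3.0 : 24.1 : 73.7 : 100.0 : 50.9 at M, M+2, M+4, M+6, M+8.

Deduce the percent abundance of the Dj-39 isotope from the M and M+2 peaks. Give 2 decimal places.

33.24%

Let p = fractional abundance of Dj-39. I(M+2)/I(M) = [C(4,1)·p^3·(1−p)] / p^4 = 4·(1−p)/p = 24.1/3.0 = 8.0333
(1−p)/p = 8.0333/4 = 2.0083  ⇒  p = 1/(1 + 2.0083) = 0.3324
Dj-39: 33.24%, Dj-41: 66.76%.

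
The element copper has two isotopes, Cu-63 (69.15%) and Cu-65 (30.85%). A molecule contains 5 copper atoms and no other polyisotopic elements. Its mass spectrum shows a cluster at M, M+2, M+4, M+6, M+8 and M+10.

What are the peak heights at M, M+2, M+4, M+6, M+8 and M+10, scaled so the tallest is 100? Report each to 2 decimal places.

44.83 : 100.00 : 89.23 : 39.81 : 8.88 : 0.79

Each Cu atom is independently Cu-63 (p = 0.6915) or Cu-65 (q = 0.3085); the cluster is the binomial expansion (p + q)^5.
P(M) = 0.6915^5 = 0.158111
P(M+2) = 5 × 0.6915^4 × 0.3085^1 = 0.352691
P(M+4) = 10 × 0.6915^3 × 0.3085^2 = 0.314693
P(M+6) = 10 × 0.6915^2 × 0.3085^3 = 0.140394
P(M+8) = 5 × 0.6915^1 × 0.3085^4 = 0.031317
P(M+10) = 0.3085^5 = 0.002794
The M+2 peak is largest (0.352691); scaling to 100 gives 44.83 : 100.00 : 89.23 : 39.81 : 8.88 : 0.79.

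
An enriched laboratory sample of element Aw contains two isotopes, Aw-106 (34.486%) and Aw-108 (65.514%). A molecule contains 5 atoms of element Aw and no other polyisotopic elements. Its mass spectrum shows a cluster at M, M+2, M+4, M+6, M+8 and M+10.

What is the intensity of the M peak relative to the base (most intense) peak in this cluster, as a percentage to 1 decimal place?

Term probabilities: M 0.0049, M+2 0.0463, M+4 0.1760, M+6 0.3344, M+8 0.3177, M+10 0.1207. Base peak = M+6.
P(M+6) = C(5,3) × 0.34486^2 × 0.65514^3 = 10 × 0.11892842 × 0.2811916 = 0.334417 (base)
P(M) = C(5,0) × 0.34486^5 × 0.65514^0 = 1 × 0.00487769 × 1.0000 = 0.004878
Relative intensity = 0.004878 / 0.334417 × 100 = 1.5

1.5%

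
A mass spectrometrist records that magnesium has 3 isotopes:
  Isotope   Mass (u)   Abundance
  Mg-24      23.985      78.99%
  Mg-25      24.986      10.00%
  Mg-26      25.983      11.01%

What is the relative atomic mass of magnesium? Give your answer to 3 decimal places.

The abundance-weighted mean is 0.7899 × 23.985 + 0.1000 × 24.986 + 0.1101 × 25.983
= 18.9458 + 2.4986 + 2.8607 = 24.3051 u

24.305 u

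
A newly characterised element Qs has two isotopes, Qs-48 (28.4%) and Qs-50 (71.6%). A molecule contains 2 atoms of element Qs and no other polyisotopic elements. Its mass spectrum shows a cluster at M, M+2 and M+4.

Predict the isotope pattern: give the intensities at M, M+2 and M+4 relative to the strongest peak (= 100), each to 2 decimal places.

The 2 Qs atoms are independent, so intensities follow the terms of (0.284 + 0.716)^2.
P(M) = 0.284^2 = 0.080656
P(M+2) = 2 × 0.284^1 × 0.716^1 = 0.406688
P(M+4) = 0.716^2 = 0.512656
The M+4 peak is largest (0.512656); scaling to 100 gives 15.73 : 79.33 : 100.00.

15.73 : 79.33 : 100.00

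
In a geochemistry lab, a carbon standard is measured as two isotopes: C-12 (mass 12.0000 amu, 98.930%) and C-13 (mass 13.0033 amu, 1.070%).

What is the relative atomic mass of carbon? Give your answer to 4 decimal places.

Ar = Σ fᵢ·mᵢ = 0.98930 × 12.0000 + 0.01070 × 13.0033
= 11.87160 + 0.13914 = 12.01074 amu

12.0107 amu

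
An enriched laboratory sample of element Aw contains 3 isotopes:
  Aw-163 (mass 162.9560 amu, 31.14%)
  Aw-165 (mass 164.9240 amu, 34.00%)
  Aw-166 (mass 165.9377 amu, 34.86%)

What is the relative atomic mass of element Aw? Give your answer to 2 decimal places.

164.66 amu

Weight each isotope mass by its fractional abundance: 0.3114 × 162.9560 + 0.3400 × 164.9240 + 0.3486 × 165.9377
= 50.74450 + 56.07416 + 57.84588 = 164.66454 amu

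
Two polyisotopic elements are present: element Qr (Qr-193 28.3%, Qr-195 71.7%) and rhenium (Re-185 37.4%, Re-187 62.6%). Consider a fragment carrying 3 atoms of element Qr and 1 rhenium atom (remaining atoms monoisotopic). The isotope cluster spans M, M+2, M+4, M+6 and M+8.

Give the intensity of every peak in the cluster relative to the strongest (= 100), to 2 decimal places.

Element Qr pattern (n=3): 0.02266519 : 0.17227144 : 0.43646156 : 0.36860181
Rhenium pattern (n=1): 0.3740 : 0.6260
Convolve the two distributions (both contribute in 2-u steps):
  M: 0.02266519×0.3740 = 0.008477
  M+2: 0.02266519×0.6260 + 0.17227144×0.3740 = 0.078618
  M+4: 0.17227144×0.6260 + 0.43646156×0.3740 = 0.271079
  M+6: 0.43646156×0.6260 + 0.36860181×0.3740 = 0.411082
  M+8: 0.36860181×0.6260 = 0.230745
Scale to base peak (0.411082) = 100: 2.06 : 19.12 : 65.94 : 100.00 : 56.13

2.06 : 19.12 : 65.94 : 100.00 : 56.13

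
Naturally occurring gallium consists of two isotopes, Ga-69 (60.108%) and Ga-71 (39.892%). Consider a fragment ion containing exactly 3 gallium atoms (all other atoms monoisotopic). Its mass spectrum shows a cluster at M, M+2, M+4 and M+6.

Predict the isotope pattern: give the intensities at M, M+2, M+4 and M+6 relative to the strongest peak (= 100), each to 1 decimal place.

50.2 : 100.0 : 66.4 : 14.7

Expanding (0.60108 + 0.39892)^3:
P(M) = 0.60108^3 = 0.217169
P(M+2) = 3 × 0.60108^2 × 0.39892^1 = 0.432386
P(M+4) = 3 × 0.60108^1 × 0.39892^2 = 0.286963
P(M+6) = 0.39892^3 = 0.063483
The M+2 peak is largest (0.432386); scaling to 100 gives 50.2 : 100.0 : 66.4 : 14.7.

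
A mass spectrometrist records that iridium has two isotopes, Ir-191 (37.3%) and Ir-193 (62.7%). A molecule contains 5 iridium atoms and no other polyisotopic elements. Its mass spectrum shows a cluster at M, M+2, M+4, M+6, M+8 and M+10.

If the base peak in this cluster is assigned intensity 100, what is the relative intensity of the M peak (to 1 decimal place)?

2.1

Term probabilities: M 0.0072, M+2 0.0607, M+4 0.2040, M+6 0.3429, M+8 0.2882, M+10 0.0969. Base peak = M+6.
P(M+6) = C(5,3) × 0.373^2 × 0.627^3 = 10 × 0.139129 × 0.24649188 = 0.342942 (base)
P(M) = C(5,0) × 0.373^5 × 0.627^0 = 1 × 0.00722012 × 1.0000 = 0.007220
Relative intensity = 0.007220 / 0.342942 × 100 = 2.1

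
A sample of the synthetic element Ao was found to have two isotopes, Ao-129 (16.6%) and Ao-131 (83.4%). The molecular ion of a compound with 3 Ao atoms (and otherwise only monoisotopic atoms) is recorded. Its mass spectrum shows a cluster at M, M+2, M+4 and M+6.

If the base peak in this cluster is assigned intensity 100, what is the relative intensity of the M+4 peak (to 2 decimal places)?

59.71

Term probabilities: M 0.0046, M+2 0.0689, M+4 0.3464, M+6 0.5801. Base peak = M+6.
P(M+6) = C(3,3) × 0.166^0 × 0.834^3 = 1 × 1.0000 × 0.5800937 = 0.580094 (base)
P(M+4) = C(3,2) × 0.166^1 × 0.834^2 = 3 × 0.1660 × 0.695556 = 0.346387
Relative intensity = 0.346387 / 0.580094 × 100 = 59.71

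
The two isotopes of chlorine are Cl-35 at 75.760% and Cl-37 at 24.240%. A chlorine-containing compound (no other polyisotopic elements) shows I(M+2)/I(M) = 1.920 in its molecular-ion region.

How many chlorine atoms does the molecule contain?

6

With n Cl atoms, P(M+2)/P(M) = C(n,1)·p^(n−1)q / p^n = n·q/p = n · 0.24240/0.75760.
n = 1.920 × 0.75760/0.24240 = 6.00 ≈ 6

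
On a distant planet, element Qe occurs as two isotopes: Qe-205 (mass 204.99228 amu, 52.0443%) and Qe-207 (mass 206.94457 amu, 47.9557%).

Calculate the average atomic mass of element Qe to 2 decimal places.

205.93 amu

Ar = Σ fᵢ·mᵢ = 0.520443 × 204.99228 + 0.479557 × 206.94457
= 106.686797 + 99.241717 = 205.928514 amu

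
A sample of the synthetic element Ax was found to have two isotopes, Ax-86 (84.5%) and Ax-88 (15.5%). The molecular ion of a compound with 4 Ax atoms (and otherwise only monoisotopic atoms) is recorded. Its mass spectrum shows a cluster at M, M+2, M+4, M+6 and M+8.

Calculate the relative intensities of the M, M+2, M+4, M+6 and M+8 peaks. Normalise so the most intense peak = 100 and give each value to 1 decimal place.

Each Ax atom is independently Ax-86 (p = 0.845) or Ax-88 (q = 0.155); the cluster is the binomial expansion (p + q)^4.
P(M) = 0.845^4 = 0.509832
P(M+2) = 4 × 0.845^3 × 0.155^1 = 0.374078
P(M+4) = 6 × 0.845^2 × 0.155^2 = 0.102927
P(M+6) = 4 × 0.845^1 × 0.155^3 = 0.012587
P(M+8) = 0.155^4 = 0.000577
The M peak is largest (0.509832); scaling to 100 gives 100.0 : 73.4 : 20.2 : 2.5 : 0.1.

100.0 : 73.4 : 20.2 : 2.5 : 0.1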